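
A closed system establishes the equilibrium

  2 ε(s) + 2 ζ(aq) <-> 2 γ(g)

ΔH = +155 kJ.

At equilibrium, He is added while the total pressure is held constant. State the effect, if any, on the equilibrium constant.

The equilibrium constant depends only on temperature. This perturbation may move the position of equilibrium, but since T is unchanged, K itself is unchanged.

unchanged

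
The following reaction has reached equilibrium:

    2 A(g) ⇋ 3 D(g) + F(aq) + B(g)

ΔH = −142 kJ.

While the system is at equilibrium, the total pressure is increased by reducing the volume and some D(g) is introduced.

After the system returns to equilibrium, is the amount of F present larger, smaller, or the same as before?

Gas moles: reactants 2, products 4 (Δn_gas = +2). Compression shifts the system toward the side with fewer moles of gas — to the left.
Adding D (g), a product, drives the reaction to the left.
The net shift is to the left. F is a product, so its amount decreases.

decreases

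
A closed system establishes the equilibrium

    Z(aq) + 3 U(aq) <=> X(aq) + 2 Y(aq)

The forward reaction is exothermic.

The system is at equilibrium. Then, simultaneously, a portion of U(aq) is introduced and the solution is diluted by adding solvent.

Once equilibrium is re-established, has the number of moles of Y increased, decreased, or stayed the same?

Adding U (aq), a reactant, drives the reaction to the right.
Dilution lowers every aqueous concentration by the same factor. Δn_aq = 3 − 4 = -1, so the system shifts toward the side with more dissolved moles — to the left.
The two effects oppose each other, so the net shift — and hence the change in Y — cannot be determined from the given information.

cannot be determined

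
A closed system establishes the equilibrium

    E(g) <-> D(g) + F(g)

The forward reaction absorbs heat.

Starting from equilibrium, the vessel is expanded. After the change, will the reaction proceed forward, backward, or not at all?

Gas moles: reactants 1, products 2 (Δn_gas = +1). Expansion shifts the system toward the side with more moles of gas — to the right.

right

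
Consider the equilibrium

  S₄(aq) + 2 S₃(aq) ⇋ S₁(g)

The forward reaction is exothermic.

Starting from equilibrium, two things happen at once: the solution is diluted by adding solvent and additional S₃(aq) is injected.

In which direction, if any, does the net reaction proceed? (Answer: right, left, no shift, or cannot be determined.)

cannot be determined

Dilution lowers every aqueous concentration by the same factor. Δn_aq = 0 − 3 = -3, so the system shifts toward the side with more dissolved moles — to the left.
Adding S₃ (aq), a reactant, drives the reaction to the right.
The individual effects push in opposite directions; without quantitative information the net direction cannot be determined.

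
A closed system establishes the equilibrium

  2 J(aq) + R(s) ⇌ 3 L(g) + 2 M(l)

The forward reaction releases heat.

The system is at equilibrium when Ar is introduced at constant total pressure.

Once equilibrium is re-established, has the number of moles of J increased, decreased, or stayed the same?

decreases

Adding inert gas at constant total pressure expands the volume and lowers every reacting partial pressure. With Δn_gas = 3 − 0 = +3, Q moves away from K toward the side with fewer gas moles, so the system shifts toward the side with more gas moles — to the right.
The net shift is to the right. J is a reactant, so its amount decreases.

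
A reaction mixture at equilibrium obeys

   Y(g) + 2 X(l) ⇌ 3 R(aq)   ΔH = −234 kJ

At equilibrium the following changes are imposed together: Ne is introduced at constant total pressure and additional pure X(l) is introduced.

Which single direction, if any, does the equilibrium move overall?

left

Adding inert gas at constant total pressure expands the volume and lowers every reacting partial pressure. With Δn_gas = 0 − 1 = -1, Q moves away from K toward the side with fewer gas moles, so the system shifts toward the side with more gas moles — to the left.
X is a pure liquid; its activity is 1 regardless of amount, so Q is unaffected — no shift from this change.
Only the nonzero effect(s) matter; the net shift is to the left.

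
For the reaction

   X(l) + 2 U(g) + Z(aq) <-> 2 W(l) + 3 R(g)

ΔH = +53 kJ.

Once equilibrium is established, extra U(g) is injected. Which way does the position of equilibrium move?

Adding U (g), a reactant, drives the reaction to the right.

right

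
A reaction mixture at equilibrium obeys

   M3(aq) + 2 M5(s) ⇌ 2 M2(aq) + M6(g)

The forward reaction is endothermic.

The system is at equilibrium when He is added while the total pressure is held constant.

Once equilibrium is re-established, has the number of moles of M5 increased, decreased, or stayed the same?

Adding inert gas at constant total pressure expands the volume and lowers every reacting partial pressure. With Δn_gas = 1 − 0 = +1, Q moves away from K toward the side with fewer gas moles, so the system shifts toward the side with more gas moles — to the right.
The net shift is to the right. M5 is a reactant, so its amount decreases.

decreases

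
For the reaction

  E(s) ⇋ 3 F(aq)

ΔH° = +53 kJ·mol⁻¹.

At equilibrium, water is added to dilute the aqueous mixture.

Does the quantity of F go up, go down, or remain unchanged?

increases

Dilution lowers every aqueous concentration by the same factor. Δn_aq = 3 − 0 = +3, so the system shifts toward the side with more dissolved moles — to the right.
The net shift is to the right. F is a product, so its amount increases.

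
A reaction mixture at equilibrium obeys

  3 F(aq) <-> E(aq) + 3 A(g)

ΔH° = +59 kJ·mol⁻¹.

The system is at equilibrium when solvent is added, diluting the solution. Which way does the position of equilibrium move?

Dilution lowers every aqueous concentration by the same factor. Δn_aq = 1 − 3 = -2, so the system shifts toward the side with more dissolved moles — to the left.

left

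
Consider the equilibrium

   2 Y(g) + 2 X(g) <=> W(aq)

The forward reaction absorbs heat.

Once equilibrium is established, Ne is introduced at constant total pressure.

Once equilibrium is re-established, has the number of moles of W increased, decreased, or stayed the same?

decreases

Adding inert gas at constant total pressure expands the volume and lowers every reacting partial pressure. With Δn_gas = 0 − 4 = -4, Q moves away from K toward the side with fewer gas moles, so the system shifts toward the side with more gas moles — to the left.
The net shift is to the left. W is a product, so its amount decreases.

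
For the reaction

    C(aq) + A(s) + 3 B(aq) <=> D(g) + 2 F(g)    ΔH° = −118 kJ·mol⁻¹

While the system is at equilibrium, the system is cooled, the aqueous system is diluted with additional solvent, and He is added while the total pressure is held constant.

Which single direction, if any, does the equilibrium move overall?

cannot be determined

The forward reaction is exothermic. Lowering T favours the exothermic direction — shift to the right.
Dilution lowers every aqueous concentration by the same factor. Δn_aq = 0 − 4 = -4, so the system shifts toward the side with more dissolved moles — to the left.
Adding inert gas at constant total pressure expands the volume and lowers every reacting partial pressure. With Δn_gas = 3 − 0 = +3, Q moves away from K toward the side with fewer gas moles, so the system shifts toward the side with more gas moles — to the right.
The individual effects push in opposite directions; without quantitative information the net direction cannot be determined.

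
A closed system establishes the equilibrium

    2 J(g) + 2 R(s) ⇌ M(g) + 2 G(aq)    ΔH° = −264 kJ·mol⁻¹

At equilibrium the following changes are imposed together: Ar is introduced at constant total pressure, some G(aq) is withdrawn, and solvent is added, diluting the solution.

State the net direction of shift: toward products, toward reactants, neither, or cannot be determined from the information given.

cannot be determined

Adding inert gas at constant total pressure expands the volume and lowers every reacting partial pressure. With Δn_gas = 1 − 2 = -1, Q moves away from K toward the side with fewer gas moles, so the system shifts toward the side with more gas moles — to the left.
Removing G (aq), a product, drives the reaction to the right.
Dilution lowers every aqueous concentration by the same factor. Δn_aq = 2 − 0 = +2, so the system shifts toward the side with more dissolved moles — to the right.
The individual effects push in opposite directions; without quantitative information the net direction cannot be determined.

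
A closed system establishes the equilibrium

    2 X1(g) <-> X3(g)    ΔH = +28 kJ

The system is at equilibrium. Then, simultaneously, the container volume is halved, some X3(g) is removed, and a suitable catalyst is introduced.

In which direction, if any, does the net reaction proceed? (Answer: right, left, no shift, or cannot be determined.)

Gas moles: reactants 2, products 1 (Δn_gas = -1). Compression shifts the system toward the side with fewer moles of gas — to the right.
Removing X3 (g), a product, drives the reaction to the right.
A catalyst speeds both forward and reverse rates equally; it changes neither Q nor K — no shift from this change.
Only the nonzero effect(s) matter; the net shift is to the right.

right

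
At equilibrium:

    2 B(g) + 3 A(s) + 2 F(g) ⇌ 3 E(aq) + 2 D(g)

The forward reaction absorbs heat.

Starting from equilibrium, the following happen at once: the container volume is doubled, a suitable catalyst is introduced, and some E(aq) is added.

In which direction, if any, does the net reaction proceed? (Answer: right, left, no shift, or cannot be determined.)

Gas moles: reactants 4, products 2 (Δn_gas = -2). Expansion shifts the system toward the side with more moles of gas — to the left.
A catalyst speeds both forward and reverse rates equally; it changes neither Q nor K — no shift from this change.
Adding E (aq), a product, drives the reaction to the left.
Only the nonzero effect(s) matter; the net shift is to the left.

left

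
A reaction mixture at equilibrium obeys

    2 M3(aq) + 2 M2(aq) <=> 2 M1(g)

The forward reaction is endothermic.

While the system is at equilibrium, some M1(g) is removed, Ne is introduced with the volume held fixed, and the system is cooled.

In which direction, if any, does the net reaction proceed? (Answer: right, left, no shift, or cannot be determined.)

cannot be determined

Removing M1 (g), a product, drives the reaction to the right.
At constant volume, adding an inert gas leaves every reacting species' partial pressure unchanged, so Q is unchanged — no shift from this change.
The forward reaction is endothermic. Lowering T favours the exothermic direction — shift to the left.
The individual effects push in opposite directions; without quantitative information the net direction cannot be determined.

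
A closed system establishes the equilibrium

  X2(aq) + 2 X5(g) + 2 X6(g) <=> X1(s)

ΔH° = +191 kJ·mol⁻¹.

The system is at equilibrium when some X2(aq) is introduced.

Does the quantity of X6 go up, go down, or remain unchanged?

Adding X2 (aq), a reactant, drives the reaction to the right.
The net shift is to the right. X6 is a reactant, so its amount decreases.

decreases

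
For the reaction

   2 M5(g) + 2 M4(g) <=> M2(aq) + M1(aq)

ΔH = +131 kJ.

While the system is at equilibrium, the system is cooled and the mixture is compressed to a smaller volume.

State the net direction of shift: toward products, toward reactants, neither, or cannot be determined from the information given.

cannot be determined

The forward reaction is endothermic. Lowering T favours the exothermic direction — shift to the left.
Gas moles: reactants 4, products 0 (Δn_gas = -4). Compression shifts the system toward the side with fewer moles of gas — to the right.
The individual effects push in opposite directions; without quantitative information the net direction cannot be determined.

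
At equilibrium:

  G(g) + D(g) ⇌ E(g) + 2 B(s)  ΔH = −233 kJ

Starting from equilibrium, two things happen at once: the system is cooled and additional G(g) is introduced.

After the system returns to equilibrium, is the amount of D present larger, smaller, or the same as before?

The forward reaction is exothermic. Lowering T favours the exothermic direction — shift to the right.
Adding G (g), a reactant, drives the reaction to the right.
The net shift is to the right. D is a reactant, so its amount decreases.

decreases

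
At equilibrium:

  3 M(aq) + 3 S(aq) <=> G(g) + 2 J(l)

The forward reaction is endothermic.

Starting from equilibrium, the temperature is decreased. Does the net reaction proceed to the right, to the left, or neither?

The forward reaction is endothermic. Lowering T favours the exothermic direction — shift to the left.

left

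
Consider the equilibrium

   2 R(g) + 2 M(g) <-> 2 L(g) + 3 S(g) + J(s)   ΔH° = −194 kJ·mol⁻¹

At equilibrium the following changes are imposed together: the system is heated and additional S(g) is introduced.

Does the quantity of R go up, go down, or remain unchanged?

The forward reaction is exothermic. Raising T favours the endothermic direction — shift to the left.
Adding S (g), a product, drives the reaction to the left.
The net shift is to the left. R is a reactant, so its amount increases.

increases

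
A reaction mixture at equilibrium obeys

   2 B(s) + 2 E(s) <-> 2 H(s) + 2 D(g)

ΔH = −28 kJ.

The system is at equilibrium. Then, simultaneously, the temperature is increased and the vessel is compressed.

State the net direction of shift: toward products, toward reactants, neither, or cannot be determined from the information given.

left

The forward reaction is exothermic. Raising T favours the endothermic direction — shift to the left.
Gas moles: reactants 0, products 2 (Δn_gas = +2). Compression shifts the system toward the side with fewer moles of gas — to the left.
All effects act in the same direction — net shift to the left.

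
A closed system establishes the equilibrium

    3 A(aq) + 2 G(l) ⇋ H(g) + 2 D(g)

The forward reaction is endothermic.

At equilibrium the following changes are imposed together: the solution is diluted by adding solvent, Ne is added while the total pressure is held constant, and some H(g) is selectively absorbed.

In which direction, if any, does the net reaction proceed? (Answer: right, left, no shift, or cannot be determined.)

cannot be determined

Dilution lowers every aqueous concentration by the same factor. Δn_aq = 0 − 3 = -3, so the system shifts toward the side with more dissolved moles — to the left.
Adding inert gas at constant total pressure expands the volume and lowers every reacting partial pressure. With Δn_gas = 3 − 0 = +3, Q moves away from K toward the side with fewer gas moles, so the system shifts toward the side with more gas moles — to the right.
Removing H (g), a product, drives the reaction to the right.
The individual effects push in opposite directions; without quantitative information the net direction cannot be determined.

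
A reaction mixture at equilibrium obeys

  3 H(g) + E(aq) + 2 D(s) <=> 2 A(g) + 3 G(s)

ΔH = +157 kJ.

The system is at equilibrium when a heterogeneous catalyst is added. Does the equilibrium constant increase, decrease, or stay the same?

unchanged

The equilibrium constant depends only on temperature. This perturbation changes neither the position of equilibrium nor K.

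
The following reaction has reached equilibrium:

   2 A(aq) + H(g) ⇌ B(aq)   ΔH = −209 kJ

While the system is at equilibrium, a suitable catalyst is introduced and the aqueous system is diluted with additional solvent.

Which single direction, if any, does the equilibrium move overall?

A catalyst speeds both forward and reverse rates equally; it changes neither Q nor K — no shift from this change.
Dilution lowers every aqueous concentration by the same factor. Δn_aq = 1 − 2 = -1, so the system shifts toward the side with more dissolved moles — to the left.
Only the nonzero effect(s) matter; the net shift is to the left.

left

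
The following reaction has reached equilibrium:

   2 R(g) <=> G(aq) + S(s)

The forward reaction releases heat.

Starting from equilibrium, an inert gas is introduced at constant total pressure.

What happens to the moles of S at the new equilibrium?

decreases

Adding inert gas at constant total pressure expands the volume and lowers every reacting partial pressure. With Δn_gas = 0 − 2 = -2, Q moves away from K toward the side with fewer gas moles, so the system shifts toward the side with more gas moles — to the left.
The net shift is to the left. S is a product, so its amount decreases.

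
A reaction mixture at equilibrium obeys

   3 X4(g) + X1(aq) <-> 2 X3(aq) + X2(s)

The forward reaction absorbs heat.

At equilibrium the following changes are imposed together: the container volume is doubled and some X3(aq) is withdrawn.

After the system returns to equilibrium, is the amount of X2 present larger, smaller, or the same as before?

Gas moles: reactants 3, products 0 (Δn_gas = -3). Expansion shifts the system toward the side with more moles of gas — to the left.
Removing X3 (aq), a product, drives the reaction to the right.
The two effects oppose each other, so the net shift — and hence the change in X2 — cannot be determined from the given information.

cannot be determined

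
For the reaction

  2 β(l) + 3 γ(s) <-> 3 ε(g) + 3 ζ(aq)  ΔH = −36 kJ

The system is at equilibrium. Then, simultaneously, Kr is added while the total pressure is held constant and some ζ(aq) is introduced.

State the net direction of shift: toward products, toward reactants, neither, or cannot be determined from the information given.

cannot be determined

Adding inert gas at constant total pressure expands the volume and lowers every reacting partial pressure. With Δn_gas = 3 − 0 = +3, Q moves away from K toward the side with fewer gas moles, so the system shifts toward the side with more gas moles — to the right.
Adding ζ (aq), a product, drives the reaction to the left.
The individual effects push in opposite directions; without quantitative information the net direction cannot be determined.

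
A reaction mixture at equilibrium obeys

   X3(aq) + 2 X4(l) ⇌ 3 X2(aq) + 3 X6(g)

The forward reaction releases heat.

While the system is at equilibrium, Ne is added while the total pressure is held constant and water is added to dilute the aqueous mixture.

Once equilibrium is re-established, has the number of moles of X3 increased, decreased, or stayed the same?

decreases

Adding inert gas at constant total pressure expands the volume and lowers every reacting partial pressure. With Δn_gas = 3 − 0 = +3, Q moves away from K toward the side with fewer gas moles, so the system shifts toward the side with more gas moles — to the right.
Dilution lowers every aqueous concentration by the same factor. Δn_aq = 3 − 1 = +2, so the system shifts toward the side with more dissolved moles — to the right.
The net shift is to the right. X3 is a reactant, so its amount decreases.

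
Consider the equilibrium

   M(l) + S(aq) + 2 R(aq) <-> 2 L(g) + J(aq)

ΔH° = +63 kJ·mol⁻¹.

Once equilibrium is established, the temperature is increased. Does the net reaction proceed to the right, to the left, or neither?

right

The forward reaction is endothermic. Raising T favours the endothermic direction — shift to the right.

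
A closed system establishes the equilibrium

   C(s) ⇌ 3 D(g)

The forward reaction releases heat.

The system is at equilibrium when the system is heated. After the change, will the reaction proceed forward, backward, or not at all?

The forward reaction is exothermic. Raising T favours the endothermic direction — shift to the left.

left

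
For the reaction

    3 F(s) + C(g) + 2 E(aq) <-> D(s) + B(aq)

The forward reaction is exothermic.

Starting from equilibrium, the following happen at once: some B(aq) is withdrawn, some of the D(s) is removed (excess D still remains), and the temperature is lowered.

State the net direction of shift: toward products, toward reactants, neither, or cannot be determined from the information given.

right

Removing B (aq), a product, drives the reaction to the right.
D is a pure solid; its activity is 1 regardless of amount, so Q is unaffected — no shift from this change.
The forward reaction is exothermic. Lowering T favours the exothermic direction — shift to the right.
Only the nonzero effect(s) matter; the net shift is to the right.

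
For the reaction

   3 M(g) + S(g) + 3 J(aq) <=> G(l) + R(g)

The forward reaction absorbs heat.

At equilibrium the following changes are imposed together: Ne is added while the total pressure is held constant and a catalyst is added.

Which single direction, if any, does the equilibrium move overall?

left

Adding inert gas at constant total pressure expands the volume and lowers every reacting partial pressure. With Δn_gas = 1 − 4 = -3, Q moves away from K toward the side with fewer gas moles, so the system shifts toward the side with more gas moles — to the left.
A catalyst speeds both forward and reverse rates equally; it changes neither Q nor K — no shift from this change.
Only the nonzero effect(s) matter; the net shift is to the left.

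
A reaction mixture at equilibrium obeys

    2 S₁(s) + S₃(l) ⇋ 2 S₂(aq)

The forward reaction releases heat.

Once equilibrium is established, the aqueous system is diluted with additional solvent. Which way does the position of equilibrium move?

Dilution lowers every aqueous concentration by the same factor. Δn_aq = 2 − 0 = +2, so the system shifts toward the side with more dissolved moles — to the right.

right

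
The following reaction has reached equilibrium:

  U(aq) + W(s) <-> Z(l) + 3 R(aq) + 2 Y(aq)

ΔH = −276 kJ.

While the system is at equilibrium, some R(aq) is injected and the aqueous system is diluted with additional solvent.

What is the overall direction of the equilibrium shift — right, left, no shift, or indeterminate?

cannot be determined

Adding R (aq), a product, drives the reaction to the left.
Dilution lowers every aqueous concentration by the same factor. Δn_aq = 5 − 1 = +4, so the system shifts toward the side with more dissolved moles — to the right.
The individual effects push in opposite directions; without quantitative information the net direction cannot be determined.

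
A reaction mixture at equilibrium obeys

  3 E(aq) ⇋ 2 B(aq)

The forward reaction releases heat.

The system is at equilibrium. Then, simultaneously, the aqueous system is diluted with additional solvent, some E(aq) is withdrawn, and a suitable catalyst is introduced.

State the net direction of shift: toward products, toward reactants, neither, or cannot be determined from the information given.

left

Dilution lowers every aqueous concentration by the same factor. Δn_aq = 2 − 3 = -1, so the system shifts toward the side with more dissolved moles — to the left.
Removing E (aq), a reactant, drives the reaction to the left.
A catalyst speeds both forward and reverse rates equally; it changes neither Q nor K — no shift from this change.
Only the nonzero effect(s) matter; the net shift is to the left.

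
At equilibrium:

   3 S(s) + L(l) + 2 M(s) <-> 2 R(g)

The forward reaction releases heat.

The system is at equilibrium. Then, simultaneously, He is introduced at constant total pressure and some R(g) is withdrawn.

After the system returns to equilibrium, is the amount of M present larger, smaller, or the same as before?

decreases

Adding inert gas at constant total pressure expands the volume and lowers every reacting partial pressure. With Δn_gas = 2 − 0 = +2, Q moves away from K toward the side with fewer gas moles, so the system shifts toward the side with more gas moles — to the right.
Removing R (g), a product, drives the reaction to the right.
The net shift is to the right. M is a reactant, so its amount decreases.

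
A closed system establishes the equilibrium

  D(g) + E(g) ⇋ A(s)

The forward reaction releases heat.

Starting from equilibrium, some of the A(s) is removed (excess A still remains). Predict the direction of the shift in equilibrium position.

no shift

A is a pure solid; its activity is 1 regardless of amount, so Q is unaffected — no shift from this change.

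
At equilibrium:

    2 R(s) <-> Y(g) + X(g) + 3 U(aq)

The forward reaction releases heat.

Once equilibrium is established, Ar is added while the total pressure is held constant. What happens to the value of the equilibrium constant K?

unchanged

The equilibrium constant depends only on temperature. This perturbation may move the position of equilibrium, but since T is unchanged, K itself is unchanged.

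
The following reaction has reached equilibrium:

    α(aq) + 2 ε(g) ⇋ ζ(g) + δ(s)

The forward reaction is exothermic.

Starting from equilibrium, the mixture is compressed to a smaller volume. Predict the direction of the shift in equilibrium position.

right

Gas moles: reactants 2, products 1 (Δn_gas = -1). Compression shifts the system toward the side with fewer moles of gas — to the right.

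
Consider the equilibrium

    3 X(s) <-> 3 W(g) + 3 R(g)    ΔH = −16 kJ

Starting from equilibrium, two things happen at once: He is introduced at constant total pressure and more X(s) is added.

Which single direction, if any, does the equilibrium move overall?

right

Adding inert gas at constant total pressure expands the volume and lowers every reacting partial pressure. With Δn_gas = 6 − 0 = +6, Q moves away from K toward the side with fewer gas moles, so the system shifts toward the side with more gas moles — to the right.
X is a pure solid; its activity is 1 regardless of amount, so Q is unaffected — no shift from this change.
Only the nonzero effect(s) matter; the net shift is to the right.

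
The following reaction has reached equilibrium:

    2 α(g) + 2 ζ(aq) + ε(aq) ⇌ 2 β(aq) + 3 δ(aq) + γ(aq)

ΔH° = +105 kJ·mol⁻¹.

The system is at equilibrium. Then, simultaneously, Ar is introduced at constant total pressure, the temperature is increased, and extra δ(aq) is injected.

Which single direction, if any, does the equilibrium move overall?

cannot be determined

Adding inert gas at constant total pressure expands the volume and lowers every reacting partial pressure. With Δn_gas = 0 − 2 = -2, Q moves away from K toward the side with fewer gas moles, so the system shifts toward the side with more gas moles — to the left.
The forward reaction is endothermic. Raising T favours the endothermic direction — shift to the right.
Adding δ (aq), a product, drives the reaction to the left.
The individual effects push in opposite directions; without quantitative information the net direction cannot be determined.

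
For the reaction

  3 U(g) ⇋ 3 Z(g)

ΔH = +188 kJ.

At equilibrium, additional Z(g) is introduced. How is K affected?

The equilibrium constant depends only on temperature. This perturbation may move the position of equilibrium, but since T is unchanged, K itself is unchanged.

unchanged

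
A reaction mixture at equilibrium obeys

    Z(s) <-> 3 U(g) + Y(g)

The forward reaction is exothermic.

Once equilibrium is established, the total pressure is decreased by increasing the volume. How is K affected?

unchanged

The equilibrium constant depends only on temperature. This perturbation may move the position of equilibrium, but since T is unchanged, K itself is unchanged.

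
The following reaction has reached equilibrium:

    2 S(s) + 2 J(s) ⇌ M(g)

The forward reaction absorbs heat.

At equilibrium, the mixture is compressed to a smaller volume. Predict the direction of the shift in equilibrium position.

Gas moles: reactants 0, products 1 (Δn_gas = +1). Compression shifts the system toward the side with fewer moles of gas — to the left.

left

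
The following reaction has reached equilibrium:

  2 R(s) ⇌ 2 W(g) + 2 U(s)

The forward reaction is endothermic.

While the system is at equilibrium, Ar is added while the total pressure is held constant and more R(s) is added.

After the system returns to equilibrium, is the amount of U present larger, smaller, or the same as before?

Adding inert gas at constant total pressure expands the volume and lowers every reacting partial pressure. With Δn_gas = 2 − 0 = +2, Q moves away from K toward the side with fewer gas moles, so the system shifts toward the side with more gas moles — to the right.
R is a pure solid; its activity is 1 regardless of amount, so Q is unaffected — no shift from this change.
The net shift is to the right. U is a product, so its amount increases.

increases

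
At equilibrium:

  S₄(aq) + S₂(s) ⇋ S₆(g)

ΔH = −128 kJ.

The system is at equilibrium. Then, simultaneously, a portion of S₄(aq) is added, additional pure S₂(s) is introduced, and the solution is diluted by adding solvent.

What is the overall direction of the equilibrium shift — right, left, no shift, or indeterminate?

Adding S₄ (aq), a reactant, drives the reaction to the right.
S₂ is a pure solid; its activity is 1 regardless of amount, so Q is unaffected — no shift from this change.
Dilution lowers every aqueous concentration by the same factor. Δn_aq = 0 − 1 = -1, so the system shifts toward the side with more dissolved moles — to the left.
The individual effects push in opposite directions; without quantitative information the net direction cannot be determined.

cannot be determined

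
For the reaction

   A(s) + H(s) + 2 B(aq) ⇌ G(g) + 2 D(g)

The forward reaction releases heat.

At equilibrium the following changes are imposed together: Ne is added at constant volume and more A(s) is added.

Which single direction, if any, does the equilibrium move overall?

no shift

At constant volume, adding an inert gas leaves every reacting species' partial pressure unchanged, so Q is unchanged — no shift from this change.
A is a pure solid; its activity is 1 regardless of amount, so Q is unaffected — no shift from this change.
None of the changes alters Q relative to K, so there is no net shift.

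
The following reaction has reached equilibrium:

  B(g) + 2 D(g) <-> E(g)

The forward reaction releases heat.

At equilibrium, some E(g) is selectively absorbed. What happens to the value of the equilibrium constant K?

unchanged

The equilibrium constant depends only on temperature. This perturbation may move the position of equilibrium, but since T is unchanged, K itself is unchanged.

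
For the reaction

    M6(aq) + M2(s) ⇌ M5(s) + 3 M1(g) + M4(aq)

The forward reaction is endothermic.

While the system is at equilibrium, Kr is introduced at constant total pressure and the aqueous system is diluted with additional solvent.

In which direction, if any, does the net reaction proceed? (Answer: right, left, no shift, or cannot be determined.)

Adding inert gas at constant total pressure expands the volume and lowers every reacting partial pressure. With Δn_gas = 3 − 0 = +3, Q moves away from K toward the side with fewer gas moles, so the system shifts toward the side with more gas moles — to the right.
Dilution scales every aqueous concentration by the same factor. Δn_aq = 1 − 1 = 0, so Q is unchanged — no shift.
Only the nonzero effect(s) matter; the net shift is to the right.

right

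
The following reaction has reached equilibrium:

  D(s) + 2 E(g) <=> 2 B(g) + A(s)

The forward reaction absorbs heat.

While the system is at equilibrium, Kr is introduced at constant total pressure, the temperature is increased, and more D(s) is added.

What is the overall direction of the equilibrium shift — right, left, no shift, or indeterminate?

right

Adding inert gas at constant total pressure expands the volume, scaling every reacting partial pressure by the same factor. Δn_gas = 2 − 2 = 0, so Q is unchanged — no shift.
The forward reaction is endothermic. Raising T favours the endothermic direction — shift to the right.
D is a pure solid; its activity is 1 regardless of amount, so Q is unaffected — no shift from this change.
Only the nonzero effect(s) matter; the net shift is to the right.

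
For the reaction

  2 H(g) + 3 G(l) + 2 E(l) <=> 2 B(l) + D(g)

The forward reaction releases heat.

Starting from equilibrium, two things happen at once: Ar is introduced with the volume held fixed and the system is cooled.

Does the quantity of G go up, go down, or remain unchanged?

At constant volume, adding an inert gas leaves every reacting species' partial pressure unchanged, so Q is unchanged — no shift from this change.
The forward reaction is exothermic. Lowering T favours the exothermic direction — shift to the right.
The net shift is to the right. G is a reactant, so its amount decreases.

decreases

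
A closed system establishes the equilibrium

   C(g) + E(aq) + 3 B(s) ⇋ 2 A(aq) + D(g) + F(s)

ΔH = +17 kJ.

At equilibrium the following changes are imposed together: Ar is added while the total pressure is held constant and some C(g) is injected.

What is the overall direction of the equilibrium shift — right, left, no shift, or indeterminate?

Adding inert gas at constant total pressure expands the volume, scaling every reacting partial pressure by the same factor. Δn_gas = 1 − 1 = 0, so Q is unchanged — no shift.
Adding C (g), a reactant, drives the reaction to the right.
Only the nonzero effect(s) matter; the net shift is to the right.

right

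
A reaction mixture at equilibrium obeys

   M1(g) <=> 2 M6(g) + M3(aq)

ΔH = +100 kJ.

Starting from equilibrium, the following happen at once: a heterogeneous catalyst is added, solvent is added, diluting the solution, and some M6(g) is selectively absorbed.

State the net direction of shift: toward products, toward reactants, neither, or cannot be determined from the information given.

A catalyst speeds both forward and reverse rates equally; it changes neither Q nor K — no shift from this change.
Dilution lowers every aqueous concentration by the same factor. Δn_aq = 1 − 0 = +1, so the system shifts toward the side with more dissolved moles — to the right.
Removing M6 (g), a product, drives the reaction to the right.
Only the nonzero effect(s) matter; the net shift is to the right.

right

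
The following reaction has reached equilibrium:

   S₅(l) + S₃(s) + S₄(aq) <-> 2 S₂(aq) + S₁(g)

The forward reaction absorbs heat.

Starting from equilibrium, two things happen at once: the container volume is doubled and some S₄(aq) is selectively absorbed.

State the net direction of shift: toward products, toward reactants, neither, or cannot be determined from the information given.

Gas moles: reactants 0, products 1 (Δn_gas = +1). Expansion shifts the system toward the side with more moles of gas — to the right.
Removing S₄ (aq), a reactant, drives the reaction to the left.
The individual effects push in opposite directions; without quantitative information the net direction cannot be determined.

cannot be determined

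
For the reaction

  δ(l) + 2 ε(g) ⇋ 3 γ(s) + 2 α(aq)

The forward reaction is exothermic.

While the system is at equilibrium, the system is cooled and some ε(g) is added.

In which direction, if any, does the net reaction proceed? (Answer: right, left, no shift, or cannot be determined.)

right

The forward reaction is exothermic. Lowering T favours the exothermic direction — shift to the right.
Adding ε (g), a reactant, drives the reaction to the right.
All effects act in the same direction — net shift to the right.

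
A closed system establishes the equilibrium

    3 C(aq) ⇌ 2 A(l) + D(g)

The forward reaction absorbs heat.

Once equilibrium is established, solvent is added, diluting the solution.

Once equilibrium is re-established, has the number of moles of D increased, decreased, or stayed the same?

Dilution lowers every aqueous concentration by the same factor. Δn_aq = 0 − 3 = -3, so the system shifts toward the side with more dissolved moles — to the left.
The net shift is to the left. D is a product, so its amount decreases.

decreases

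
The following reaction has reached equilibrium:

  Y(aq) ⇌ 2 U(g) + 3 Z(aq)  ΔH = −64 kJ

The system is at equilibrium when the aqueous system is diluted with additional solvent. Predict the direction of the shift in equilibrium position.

right

Dilution lowers every aqueous concentration by the same factor. Δn_aq = 3 − 1 = +2, so the system shifts toward the side with more dissolved moles — to the right.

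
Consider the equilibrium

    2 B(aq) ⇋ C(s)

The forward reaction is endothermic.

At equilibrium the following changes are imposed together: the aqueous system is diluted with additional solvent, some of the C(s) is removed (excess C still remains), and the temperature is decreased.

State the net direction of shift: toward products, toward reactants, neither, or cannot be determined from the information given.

left

Dilution lowers every aqueous concentration by the same factor. Δn_aq = 0 − 2 = -2, so the system shifts toward the side with more dissolved moles — to the left.
C is a pure solid; its activity is 1 regardless of amount, so Q is unaffected — no shift from this change.
The forward reaction is endothermic. Lowering T favours the exothermic direction — shift to the left.
Only the nonzero effect(s) matter; the net shift is to the left.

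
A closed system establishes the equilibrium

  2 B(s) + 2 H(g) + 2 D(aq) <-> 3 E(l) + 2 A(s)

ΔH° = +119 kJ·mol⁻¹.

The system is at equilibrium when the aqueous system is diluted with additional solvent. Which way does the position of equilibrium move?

left

Dilution lowers every aqueous concentration by the same factor. Δn_aq = 0 − 2 = -2, so the system shifts toward the side with more dissolved moles — to the left.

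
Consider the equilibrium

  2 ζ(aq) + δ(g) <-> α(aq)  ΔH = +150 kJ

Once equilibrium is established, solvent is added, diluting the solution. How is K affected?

unchanged

The equilibrium constant depends only on temperature. This perturbation may move the position of equilibrium, but since T is unchanged, K itself is unchanged.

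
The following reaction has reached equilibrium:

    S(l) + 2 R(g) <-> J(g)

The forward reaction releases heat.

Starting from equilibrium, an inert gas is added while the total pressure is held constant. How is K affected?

unchanged

The equilibrium constant depends only on temperature. This perturbation may move the position of equilibrium, but since T is unchanged, K itself is unchanged.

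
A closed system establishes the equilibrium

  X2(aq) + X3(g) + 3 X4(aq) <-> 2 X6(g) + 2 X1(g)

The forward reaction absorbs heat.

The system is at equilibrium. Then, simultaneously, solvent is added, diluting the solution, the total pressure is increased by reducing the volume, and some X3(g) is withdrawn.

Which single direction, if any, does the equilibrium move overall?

Dilution lowers every aqueous concentration by the same factor. Δn_aq = 0 − 4 = -4, so the system shifts toward the side with more dissolved moles — to the left.
Gas moles: reactants 1, products 4 (Δn_gas = +3). Compression shifts the system toward the side with fewer moles of gas — to the left.
Removing X3 (g), a reactant, drives the reaction to the left.
All effects act in the same direction — net shift to the left.

left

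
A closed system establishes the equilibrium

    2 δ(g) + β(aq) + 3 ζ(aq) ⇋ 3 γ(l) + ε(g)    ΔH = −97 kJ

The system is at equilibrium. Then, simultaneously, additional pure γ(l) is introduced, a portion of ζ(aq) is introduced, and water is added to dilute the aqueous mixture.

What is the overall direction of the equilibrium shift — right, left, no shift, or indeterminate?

cannot be determined

γ is a pure liquid; its activity is 1 regardless of amount, so Q is unaffected — no shift from this change.
Adding ζ (aq), a reactant, drives the reaction to the right.
Dilution lowers every aqueous concentration by the same factor. Δn_aq = 0 − 4 = -4, so the system shifts toward the side with more dissolved moles — to the left.
The individual effects push in opposite directions; without quantitative information the net direction cannot be determined.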